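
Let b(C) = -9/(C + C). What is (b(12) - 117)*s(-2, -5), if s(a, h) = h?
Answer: 4695/8 ≈ 586.88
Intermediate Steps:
b(C) = -9/(2*C) (b(C) = -9*1/(2*C) = -9/(2*C))
(b(12) - 117)*s(-2, -5) = (-9/2/12 - 117)*(-5) = (-9/2*1/12 - 117)*(-5) = (-3/8 - 117)*(-5) = -939/8*(-5) = 4695/8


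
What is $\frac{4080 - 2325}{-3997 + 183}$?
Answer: $- \frac{1755}{3814} \approx -0.46015$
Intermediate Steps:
$\frac{4080 - 2325}{-3997 + 183} = \frac{1755}{-3814} = 1755 \left(- \frac{1}{3814}\right) = - \frac{1755}{3814}$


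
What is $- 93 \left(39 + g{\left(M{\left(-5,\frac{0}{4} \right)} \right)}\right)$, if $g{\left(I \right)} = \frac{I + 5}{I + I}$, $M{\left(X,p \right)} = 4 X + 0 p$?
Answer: $- \frac{29295}{8} \approx -3661.9$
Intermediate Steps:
$M{\left(X,p \right)} = 4 X$ ($M{\left(X,p \right)} = 4 X + 0 = 4 X$)
$g{\left(I \right)} = \frac{5 + I}{2 I}$
$- 93 \left(39 + g{\left(M{\left(-5,\frac{0}{4} \right)} \right)}\right) = - 93 \left(39 + \frac{5 + 4 \left(-5\right)}{2 \cdot 4 \left(-5\right)}\right) = - 93 \left(39 + \frac{5 - 20}{2 \left(-20\right)}\right) = - 93 \left(39 + \frac{1}{2} \left(- \frac{1}{20}\right) \left(-15\right)\right) = - 93 \left(39 + \frac{3}{8}\right) = \left(-93\right) \frac{315}{8} = - \frac{29295}{8}$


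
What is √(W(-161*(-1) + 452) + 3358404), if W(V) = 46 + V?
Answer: √3359063 ≈ 1832.8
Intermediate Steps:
√(W(-161*(-1) + 452) + 3358404) = √((46 + (-161*(-1) + 452)) + 3358404) = √((46 + (161 + 452)) + 3358404) = √((46 + 613) + 3358404) = √(659 + 3358404) = √3359063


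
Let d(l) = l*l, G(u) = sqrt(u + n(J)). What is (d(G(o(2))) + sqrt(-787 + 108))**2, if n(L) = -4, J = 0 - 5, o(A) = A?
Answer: (-2 + I*sqrt(679))**2 ≈ -675.0 - 104.23*I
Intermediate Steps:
J = -5
G(u) = sqrt(-4 + u) (G(u) = sqrt(u - 4) = sqrt(-4 + u))
d(l) = l**2
(d(G(o(2))) + sqrt(-787 + 108))**2 = ((sqrt(-4 + 2))**2 + sqrt(-787 + 108))**2 = ((sqrt(-2))**2 + sqrt(-679))**2 = ((I*sqrt(2))**2 + I*sqrt(679))**2 = (-2 + I*sqrt(679))**2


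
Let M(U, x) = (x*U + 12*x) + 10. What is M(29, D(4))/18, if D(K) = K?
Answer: 29/3 ≈ 9.6667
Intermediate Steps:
M(U, x) = 10 + 12*x + U*x (M(U, x) = (U*x + 12*x) + 10 = (12*x + U*x) + 10 = 10 + 12*x + U*x)
M(29, D(4))/18 = (10 + 12*4 + 29*4)/18 = (10 + 48 + 116)*(1/18) = 174*(1/18) = 29/3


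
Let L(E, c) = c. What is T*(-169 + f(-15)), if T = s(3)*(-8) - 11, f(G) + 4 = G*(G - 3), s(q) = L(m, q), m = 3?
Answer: -3395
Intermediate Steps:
s(q) = q
f(G) = -4 + G*(-3 + G) (f(G) = -4 + G*(G - 3) = -4 + G*(-3 + G))
T = -35 (T = 3*(-8) - 11 = -24 - 11 = -35)
T*(-169 + f(-15)) = -35*(-169 + (-4 + (-15)² - 3*(-15))) = -35*(-169 + (-4 + 225 + 45)) = -35*(-169 + 266) = -35*97 = -3395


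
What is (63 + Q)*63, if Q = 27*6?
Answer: 14175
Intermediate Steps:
Q = 162
(63 + Q)*63 = (63 + 162)*63 = 225*63 = 14175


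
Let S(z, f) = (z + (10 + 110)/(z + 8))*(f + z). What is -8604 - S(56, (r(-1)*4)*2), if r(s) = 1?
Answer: -12308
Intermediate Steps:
S(z, f) = (f + z)*(z + 120/(8 + z)) (S(z, f) = (z + 120/(8 + z))*(f + z) = (f + z)*(z + 120/(8 + z)))
-8604 - S(56, (r(-1)*4)*2) = -8604 - (56**3 + 8*56**2 + 120*((1*4)*2) + 120*56 + ((1*4)*2)*56**2 + 8*((1*4)*2)*56)/(8 + 56) = -8604 - (175616 + 8*3136 + 120*(4*2) + 6720 + (4*2)*3136 + 8*(4*2)*56)/64 = -8604 - (175616 + 25088 + 120*8 + 6720 + 8*3136 + 8*8*56)/64 = -8604 - (175616 + 25088 + 960 + 6720 + 25088 + 3584)/64 = -8604 - 237056/64 = -8604 - 1*3704 = -8604 - 3704 = -12308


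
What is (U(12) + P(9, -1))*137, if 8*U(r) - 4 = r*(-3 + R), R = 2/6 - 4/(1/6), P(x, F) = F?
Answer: -11097/2 ≈ -5548.5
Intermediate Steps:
R = -71/3 (R = 2*(⅙) - 4/⅙ = ⅓ - 4*6 = ⅓ - 24 = -71/3 ≈ -23.667)
U(r) = ½ - 10*r/3 (U(r) = ½ + (r*(-3 - 71/3))/8 = ½ + (r*(-80/3))/8 = ½ + (-80*r/3)/8 = ½ - 10*r/3)
(U(12) + P(9, -1))*137 = ((½ - 10/3*12) - 1)*137 = ((½ - 40) - 1)*137 = (-79/2 - 1)*137 = -81/2*137 = -11097/2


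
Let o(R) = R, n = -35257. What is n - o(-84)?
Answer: -35173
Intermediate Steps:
n - o(-84) = -35257 - 1*(-84) = -35257 + 84 = -35173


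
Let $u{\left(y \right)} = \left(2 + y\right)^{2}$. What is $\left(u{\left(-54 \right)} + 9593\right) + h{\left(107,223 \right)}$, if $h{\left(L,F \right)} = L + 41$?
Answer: $12445$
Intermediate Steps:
$h{\left(L,F \right)} = 41 + L$
$\left(u{\left(-54 \right)} + 9593\right) + h{\left(107,223 \right)} = \left(\left(2 - 54\right)^{2} + 9593\right) + \left(41 + 107\right) = \left(\left(-52\right)^{2} + 9593\right) + 148 = \left(2704 + 9593\right) + 148 = 12297 + 148 = 12445$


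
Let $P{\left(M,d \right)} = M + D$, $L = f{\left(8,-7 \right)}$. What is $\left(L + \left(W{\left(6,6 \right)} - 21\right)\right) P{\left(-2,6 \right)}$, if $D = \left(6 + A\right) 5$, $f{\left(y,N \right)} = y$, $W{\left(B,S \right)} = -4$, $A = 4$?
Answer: $-816$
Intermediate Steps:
$D = 50$ ($D = \left(6 + 4\right) 5 = 10 \cdot 5 = 50$)
$L = 8$
$P{\left(M,d \right)} = 50 + M$ ($P{\left(M,d \right)} = M + 50 = 50 + M$)
$\left(L + \left(W{\left(6,6 \right)} - 21\right)\right) P{\left(-2,6 \right)} = \left(8 - 25\right) \left(50 - 2\right) = \left(8 - 25\right) 48 = \left(-17\right) 48 = -816$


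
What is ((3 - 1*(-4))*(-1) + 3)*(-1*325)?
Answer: 1300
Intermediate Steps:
((3 - 1*(-4))*(-1) + 3)*(-1*325) = ((3 + 4)*(-1) + 3)*(-325) = (7*(-1) + 3)*(-325) = (-7 + 3)*(-325) = -4*(-325) = 1300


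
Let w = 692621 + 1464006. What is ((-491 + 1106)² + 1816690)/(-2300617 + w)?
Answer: -438983/28798 ≈ -15.244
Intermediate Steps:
w = 2156627
((-491 + 1106)² + 1816690)/(-2300617 + w) = ((-491 + 1106)² + 1816690)/(-2300617 + 2156627) = (615² + 1816690)/(-143990) = (378225 + 1816690)*(-1/143990) = 2194915*(-1/143990) = -438983/28798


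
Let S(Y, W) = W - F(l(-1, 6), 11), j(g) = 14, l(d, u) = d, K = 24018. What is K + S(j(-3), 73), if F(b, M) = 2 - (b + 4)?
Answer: 24092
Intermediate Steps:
F(b, M) = -2 - b (F(b, M) = 2 - (4 + b) = 2 + (-4 - b) = -2 - b)
S(Y, W) = 1 + W (S(Y, W) = W - (-2 - 1*(-1)) = W - (-2 + 1) = W - 1*(-1) = W + 1 = 1 + W)
K + S(j(-3), 73) = 24018 + (1 + 73) = 24018 + 74 = 24092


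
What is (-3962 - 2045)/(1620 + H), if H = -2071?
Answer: 6007/451 ≈ 13.319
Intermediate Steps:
(-3962 - 2045)/(1620 + H) = (-3962 - 2045)/(1620 - 2071) = -6007/(-451) = -6007*(-1/451) = 6007/451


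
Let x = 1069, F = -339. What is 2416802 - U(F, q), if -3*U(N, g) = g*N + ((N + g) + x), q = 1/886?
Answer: 3212253079/1329 ≈ 2.4170e+6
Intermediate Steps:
q = 1/886 ≈ 0.0011287
U(N, g) = -1069/3 - N/3 - g/3 - N*g/3 (U(N, g) = -(g*N + ((N + g) + 1069))/3 = -(N*g + (1069 + N + g))/3 = -(1069 + N + g + N*g)/3 = -1069/3 - N/3 - g/3 - N*g/3)
2416802 - U(F, q) = 2416802 - (-1069/3 - ⅓*(-339) - ⅓*1/886 - ⅓*(-339)*1/886) = 2416802 - (-1069/3 + 113 - 1/2658 + 113/886) = 2416802 - 1*(-323221/1329) = 2416802 + 323221/1329 = 3212253079/1329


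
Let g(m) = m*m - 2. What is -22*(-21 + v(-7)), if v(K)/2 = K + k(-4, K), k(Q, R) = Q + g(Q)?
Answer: 330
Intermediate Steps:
g(m) = -2 + m**2 (g(m) = m**2 - 2 = -2 + m**2)
k(Q, R) = -2 + Q + Q**2 (k(Q, R) = Q + (-2 + Q**2) = -2 + Q + Q**2)
v(K) = 20 + 2*K (v(K) = 2*(K + (-2 - 4 + (-4)**2)) = 2*(K + (-2 - 4 + 16)) = 2*(K + 10) = 2*(10 + K) = 20 + 2*K)
-22*(-21 + v(-7)) = -22*(-21 + (20 + 2*(-7))) = -22*(-21 + (20 - 14)) = -22*(-21 + 6) = -22*(-15) = 330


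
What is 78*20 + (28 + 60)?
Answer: 1648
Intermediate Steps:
78*20 + (28 + 60) = 1560 + 88 = 1648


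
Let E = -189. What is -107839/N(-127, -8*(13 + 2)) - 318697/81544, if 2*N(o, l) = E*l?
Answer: -3101911849/231177240 ≈ -13.418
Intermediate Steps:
N(o, l) = -189*l/2 (N(o, l) = (-189*l)/2 = -189*l/2)
-107839/N(-127, -8*(13 + 2)) - 318697/81544 = -107839*1/(756*(13 + 2)) - 318697/81544 = -107839/((-(-756)*15)) - 318697*1/81544 = -107839/((-189/2*(-120))) - 318697/81544 = -107839/11340 - 318697/81544 = -3101911849/231177240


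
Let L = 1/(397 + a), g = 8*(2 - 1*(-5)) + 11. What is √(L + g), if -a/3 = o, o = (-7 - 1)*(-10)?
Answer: 2*√412910/157 ≈ 8.1857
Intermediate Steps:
o = 80 (o = -8*(-10) = 80)
a = -240 (a = -3*80 = -240)
g = 67 (g = 8*(2 + 5) + 11 = 8*7 + 11 = 56 + 11 = 67)
L = 1/157 (L = 1/(397 - 240) = 1/157 ≈ 0.0063694)
√(L + g) = √(1/157 + 67) = √(10520/157) = 2*√412910/157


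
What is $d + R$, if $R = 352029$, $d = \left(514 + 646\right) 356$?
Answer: $764989$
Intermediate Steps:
$d = 412960$ ($d = 1160 \cdot 356 = 412960$)
$d + R = 412960 + 352029 = 764989$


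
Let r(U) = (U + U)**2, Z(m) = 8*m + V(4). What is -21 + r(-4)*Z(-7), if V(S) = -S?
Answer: -3861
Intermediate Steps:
Z(m) = -4 + 8*m (Z(m) = 8*m - 1*4 = 8*m - 4 = -4 + 8*m)
r(U) = 4*U**2 (r(U) = (2*U)**2 = 4*U**2)
-21 + r(-4)*Z(-7) = -21 + (4*(-4)**2)*(-4 + 8*(-7)) = -21 + (4*16)*(-4 - 56) = -21 + 64*(-60) = -21 - 3840 = -3861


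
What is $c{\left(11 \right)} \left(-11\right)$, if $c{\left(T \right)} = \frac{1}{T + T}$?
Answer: $- \frac{1}{2} \approx -0.5$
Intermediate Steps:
$c{\left(T \right)} = \frac{1}{2 T}$
$c{\left(11 \right)} \left(-11\right) = \frac{1}{2 \cdot 11} \left(-11\right) = \frac{1}{2} \cdot \frac{1}{11} \left(-11\right) = \frac{1}{22} \left(-11\right) = - \frac{1}{2}$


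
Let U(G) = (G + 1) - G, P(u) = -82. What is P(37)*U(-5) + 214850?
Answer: 214768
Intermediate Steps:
U(G) = 1 (U(G) = (1 + G) - G = 1)
P(37)*U(-5) + 214850 = -82*1 + 214850 = -82 + 214850 = 214768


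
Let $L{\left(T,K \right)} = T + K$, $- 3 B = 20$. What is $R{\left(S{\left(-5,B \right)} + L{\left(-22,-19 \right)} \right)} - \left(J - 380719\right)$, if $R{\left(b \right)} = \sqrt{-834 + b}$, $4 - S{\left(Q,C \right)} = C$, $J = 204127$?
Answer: $176592 + \frac{i \sqrt{7779}}{3} \approx 1.7659 \cdot 10^{5} + 29.4 i$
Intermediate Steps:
$B = - \frac{20}{3}$ ($B = \left(- \frac{1}{3}\right) 20 = - \frac{20}{3} \approx -6.6667$)
$S{\left(Q,C \right)} = 4 - C$
$L{\left(T,K \right)} = K + T$
$R{\left(S{\left(-5,B \right)} + L{\left(-22,-19 \right)} \right)} - \left(J - 380719\right) = \sqrt{-834 + \left(\left(4 - - \frac{20}{3}\right) - 41\right)} - \left(204127 - 380719\right) = \sqrt{-834 + \left(\left(4 + \frac{20}{3}\right) - 41\right)} - -176592 = \sqrt{-834 + \left(\frac{32}{3} - 41\right)} + 176592 = \sqrt{-834 - \frac{91}{3}} + 176592 = \sqrt{- \frac{2593}{3}} + 176592 = \frac{i \sqrt{7779}}{3} + 176592 = 176592 + \frac{i \sqrt{7779}}{3}$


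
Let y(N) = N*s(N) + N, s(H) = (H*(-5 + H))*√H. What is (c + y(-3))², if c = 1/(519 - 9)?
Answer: -4042737359/260100 + 36696*I*√3/85 ≈ -15543.0 + 747.76*I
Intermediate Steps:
s(H) = H^(3/2)*(-5 + H)
c = 1/510 ≈ 0.0019608
y(N) = N + N^(5/2)*(-5 + N) (y(N) = N*(N^(3/2)*(-5 + N)) + N = N^(5/2)*(-5 + N) + N = N + N^(5/2)*(-5 + N))
(c + y(-3))² = (1/510 - 3*(1 + (-3)^(3/2)*(-5 - 3)))² = (1/510 - 3*(1 - 3*I*√3*(-8)))² = (1/510 - 3*(1 + 24*I*√3))² = (1/510 + (-3 - 72*I*√3))² = (-1529/510 - 72*I*√3)²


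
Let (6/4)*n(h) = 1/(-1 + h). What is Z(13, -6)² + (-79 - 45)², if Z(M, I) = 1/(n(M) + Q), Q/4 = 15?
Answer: 17967794260/1168561 ≈ 15376.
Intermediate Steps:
Q = 60 (Q = 4*15 = 60)
n(h) = 2/(3*(-1 + h))
Z(M, I) = 1/(60 + 2/(3*(-1 + M))) (Z(M, I) = 1/(2/(3*(-1 + M)) + 60) = 1/(60 + 2/(3*(-1 + M))))
Z(13, -6)² + (-79 - 45)² = (3*(-1 + 13)/(2*(-89 + 90*13)))² + (-79 - 45)² = ((3/2)*12/(-89 + 1170))² + (-124)² = ((3/2)*12/1081)² + 15376 = ((3/2)*(1/1081)*12)² + 15376 = (18/1081)² + 15376 = 324/1168561 + 15376 = 17967794260/1168561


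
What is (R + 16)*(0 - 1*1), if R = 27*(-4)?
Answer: 92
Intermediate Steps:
R = -108
(R + 16)*(0 - 1*1) = (-108 + 16)*(0 - 1*1) = -92*(0 - 1) = -92*(-1) = 92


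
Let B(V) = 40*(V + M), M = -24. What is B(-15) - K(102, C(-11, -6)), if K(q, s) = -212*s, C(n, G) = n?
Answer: -3892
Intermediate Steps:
B(V) = -960 + 40*V (B(V) = 40*(V - 24) = 40*(-24 + V) = -960 + 40*V)
B(-15) - K(102, C(-11, -6)) = (-960 + 40*(-15)) - (-212)*(-11) = (-960 - 600) - 1*2332 = -1560 - 2332 = -3892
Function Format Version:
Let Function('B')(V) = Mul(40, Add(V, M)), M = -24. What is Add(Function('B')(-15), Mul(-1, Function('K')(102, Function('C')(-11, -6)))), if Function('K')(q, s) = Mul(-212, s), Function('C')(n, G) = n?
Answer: -3892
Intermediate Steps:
Function('B')(V) = Add(-960, Mul(40, V)) (Function('B')(V) = Mul(40, Add(V, -24)) = Mul(40, Add(-24, V)) = Add(-960, Mul(40, V)))
Add(Function('B')(-15), Mul(-1, Function('K')(102, Function('C')(-11, -6)))) = Add(Add(-960, Mul(40, -15)), Mul(-1, Mul(-212, -11))) = Add(Add(-960, -600), Mul(-1, 2332)) = Add(-1560, -2332) = -3892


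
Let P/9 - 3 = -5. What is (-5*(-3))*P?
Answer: -270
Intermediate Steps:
P = -18 (P = 27 + 9*(-5) = 27 - 45 = -18)
(-5*(-3))*P = -5*(-3)*(-18) = 15*(-18) = -270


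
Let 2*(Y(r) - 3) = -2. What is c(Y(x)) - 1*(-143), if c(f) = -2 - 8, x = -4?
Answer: 133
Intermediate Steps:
Y(r) = 2 (Y(r) = 3 + (1/2)*(-2) = 3 - 1 = 2)
c(f) = -10
c(Y(x)) - 1*(-143) = -10 - 1*(-143) = -10 + 143 = 133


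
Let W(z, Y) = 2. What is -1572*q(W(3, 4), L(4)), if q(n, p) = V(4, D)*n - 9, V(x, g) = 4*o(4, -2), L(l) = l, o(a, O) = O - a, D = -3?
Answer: 89604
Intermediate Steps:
V(x, g) = -24 (V(x, g) = 4*(-2 - 1*4) = 4*(-2 - 4) = 4*(-6) = -24)
q(n, p) = -9 - 24*n (q(n, p) = -24*n - 9 = -9 - 24*n)
-1572*q(W(3, 4), L(4)) = -1572*(-9 - 24*2) = -1572*(-9 - 48) = -1572*(-57) = 89604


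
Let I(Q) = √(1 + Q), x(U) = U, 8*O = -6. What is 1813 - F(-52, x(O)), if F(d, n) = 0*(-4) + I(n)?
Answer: 3625/2 ≈ 1812.5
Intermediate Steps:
O = -¾ (O = (⅛)*(-6) = -¾ ≈ -0.75000)
F(d, n) = √(1 + n) (F(d, n) = 0*(-4) + √(1 + n) = 0 + √(1 + n) = √(1 + n))
1813 - F(-52, x(O)) = 1813 - √(1 - ¾) = 1813 - √(¼) = 1813 - 1*½ = 1813 - ½ = 3625/2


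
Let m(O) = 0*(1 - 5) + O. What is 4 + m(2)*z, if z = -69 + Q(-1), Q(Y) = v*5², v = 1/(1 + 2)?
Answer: -352/3 ≈ -117.33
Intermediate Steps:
v = ⅓ (v = 1/3 = ⅓ ≈ 0.33333)
m(O) = O (m(O) = 0*(-4) + O = 0 + O = O)
Q(Y) = 25/3 (Q(Y) = (⅓)*5² = (⅓)*25 = 25/3)
z = -182/3 (z = -69 + 25/3 = -182/3 ≈ -60.667)
4 + m(2)*z = 4 + 2*(-182/3) = 4 - 364/3 = -352/3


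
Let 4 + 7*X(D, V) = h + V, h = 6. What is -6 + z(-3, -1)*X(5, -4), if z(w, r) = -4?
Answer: -34/7 ≈ -4.8571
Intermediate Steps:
X(D, V) = 2/7 + V/7 (X(D, V) = -4/7 + (6 + V)/7 = -4/7 + (6/7 + V/7) = 2/7 + V/7)
-6 + z(-3, -1)*X(5, -4) = -6 - 4*(2/7 + (⅐)*(-4)) = -6 - 4*(2/7 - 4/7) = -6 - 4*(-2/7) = -6 + 8/7 = -34/7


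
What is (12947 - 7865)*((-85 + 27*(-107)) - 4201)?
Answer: -36463350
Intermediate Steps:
(12947 - 7865)*((-85 + 27*(-107)) - 4201) = 5082*((-85 - 2889) - 4201) = 5082*(-2974 - 4201) = 5082*(-7175) = -36463350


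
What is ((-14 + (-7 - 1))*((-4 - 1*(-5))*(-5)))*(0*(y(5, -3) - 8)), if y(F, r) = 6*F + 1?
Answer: 0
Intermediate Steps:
y(F, r) = 1 + 6*F
((-14 + (-7 - 1))*((-4 - 1*(-5))*(-5)))*(0*(y(5, -3) - 8)) = ((-14 + (-7 - 1))*((-4 - 1*(-5))*(-5)))*(0*((1 + 6*5) - 8)) = ((-14 - 8)*((-4 + 5)*(-5)))*(0*((1 + 30) - 8)) = (-22*(-5))*(0*(31 - 8)) = (-22*(-5))*(0*23) = 110*0 = 0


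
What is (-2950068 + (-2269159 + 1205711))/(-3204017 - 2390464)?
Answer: 4013516/5594481 ≈ 0.71741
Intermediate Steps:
(-2950068 + (-2269159 + 1205711))/(-3204017 - 2390464) = (-2950068 - 1063448)/(-5594481) = -4013516*(-1/5594481) = 4013516/5594481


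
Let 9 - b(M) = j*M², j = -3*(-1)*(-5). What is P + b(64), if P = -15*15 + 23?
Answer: 61247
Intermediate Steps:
P = -202 (P = -225 + 23 = -202)
j = -15 (j = 3*(-5) = -15)
b(M) = 9 + 15*M² (b(M) = 9 - (-15)*M² = 9 + 15*M²)
P + b(64) = -202 + (9 + 15*64²) = -202 + (9 + 15*4096) = -202 + (9 + 61440) = -202 + 61449 = 61247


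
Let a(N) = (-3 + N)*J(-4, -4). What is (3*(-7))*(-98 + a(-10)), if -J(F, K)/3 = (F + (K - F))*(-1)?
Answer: -1218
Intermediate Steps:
J(F, K) = 3*K (J(F, K) = -3*(F + (K - F))*(-1) = -3*K*(-1) = -(-3)*K = 3*K)
a(N) = 36 - 12*N (a(N) = (-3 + N)*(3*(-4)) = (-3 + N)*(-12) = 36 - 12*N)
(3*(-7))*(-98 + a(-10)) = (3*(-7))*(-98 + (36 - 12*(-10))) = -21*(-98 + (36 + 120)) = -21*(-98 + 156) = -21*58 = -1218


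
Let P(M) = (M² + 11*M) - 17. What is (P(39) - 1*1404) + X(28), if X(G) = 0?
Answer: 529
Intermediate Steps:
P(M) = -17 + M² + 11*M
(P(39) - 1*1404) + X(28) = ((-17 + 39² + 11*39) - 1*1404) + 0 = ((-17 + 1521 + 429) - 1404) + 0 = (1933 - 1404) + 0 = 529 + 0 = 529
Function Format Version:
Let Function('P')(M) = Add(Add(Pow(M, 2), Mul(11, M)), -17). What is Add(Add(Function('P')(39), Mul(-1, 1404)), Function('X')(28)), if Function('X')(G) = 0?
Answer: 529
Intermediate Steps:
Function('P')(M) = Add(-17, Pow(M, 2), Mul(11, M))
Add(Add(Function('P')(39), Mul(-1, 1404)), Function('X')(28)) = Add(Add(Add(-17, Pow(39, 2), Mul(11, 39)), Mul(-1, 1404)), 0) = Add(Add(Add(-17, 1521, 429), -1404), 0) = Add(Add(1933, -1404), 0) = Add(529, 0) = 529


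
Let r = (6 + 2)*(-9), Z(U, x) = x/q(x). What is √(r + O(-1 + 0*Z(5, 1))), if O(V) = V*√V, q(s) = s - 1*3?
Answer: √(-72 - I) ≈ 0.05892 - 8.4855*I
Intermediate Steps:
q(s) = -3 + s (q(s) = s - 3 = -3 + s)
Z(U, x) = x/(-3 + x)
O(V) = V^(3/2)
r = -72 (r = 8*(-9) = -72)
√(r + O(-1 + 0*Z(5, 1))) = √(-72 + (-1 + 0*(1/(-3 + 1)))^(3/2)) = √(-72 + (-1 + 0*(1/(-2)))^(3/2)) = √(-72 + (-1 + 0*(1*(-½)))^(3/2)) = √(-72 + (-1 + 0*(-½))^(3/2)) = √(-72 + (-1 + 0)^(3/2)) = √(-72 + (-1)^(3/2)) = √(-72 - I)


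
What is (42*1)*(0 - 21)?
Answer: -882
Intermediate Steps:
(42*1)*(0 - 21) = 42*(-21) = -882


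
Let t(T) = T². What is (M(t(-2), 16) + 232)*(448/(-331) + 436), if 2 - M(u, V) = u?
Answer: 33089640/331 ≈ 99969.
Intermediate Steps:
M(u, V) = 2 - u
(M(t(-2), 16) + 232)*(448/(-331) + 436) = ((2 - 1*(-2)²) + 232)*(448/(-331) + 436) = ((2 - 1*4) + 232)*(448*(-1/331) + 436) = ((2 - 4) + 232)*(-448/331 + 436) = (-2 + 232)*(143868/331) = 230*(143868/331) = 33089640/331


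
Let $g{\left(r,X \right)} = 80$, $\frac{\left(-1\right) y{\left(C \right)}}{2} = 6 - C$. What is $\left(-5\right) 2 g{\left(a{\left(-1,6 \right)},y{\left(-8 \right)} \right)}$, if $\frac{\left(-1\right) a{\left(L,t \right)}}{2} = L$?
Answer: $-800$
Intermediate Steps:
$y{\left(C \right)} = -12 + 2 C$ ($y{\left(C \right)} = - 2 \left(6 - C\right) = -12 + 2 C$)
$a{\left(L,t \right)} = - 2 L$
$\left(-5\right) 2 g{\left(a{\left(-1,6 \right)},y{\left(-8 \right)} \right)} = \left(-5\right) 2 \cdot 80 = \left(-10\right) 80 = -800$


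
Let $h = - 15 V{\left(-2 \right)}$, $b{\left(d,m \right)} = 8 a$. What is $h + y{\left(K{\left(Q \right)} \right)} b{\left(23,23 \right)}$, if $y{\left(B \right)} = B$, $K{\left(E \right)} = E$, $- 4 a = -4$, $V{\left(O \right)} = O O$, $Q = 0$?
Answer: $-60$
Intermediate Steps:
$V{\left(O \right)} = O^{2}$
$a = 1$ ($a = \left(- \frac{1}{4}\right) \left(-4\right) = 1$)
$b{\left(d,m \right)} = 8$ ($b{\left(d,m \right)} = 8 \cdot 1 = 8$)
$h = -60$ ($h = - 15 \left(-2\right)^{2} = \left(-15\right) 4 = -60$)
$h + y{\left(K{\left(Q \right)} \right)} b{\left(23,23 \right)} = -60 + 0 \cdot 8 = -60 + 0 = -60$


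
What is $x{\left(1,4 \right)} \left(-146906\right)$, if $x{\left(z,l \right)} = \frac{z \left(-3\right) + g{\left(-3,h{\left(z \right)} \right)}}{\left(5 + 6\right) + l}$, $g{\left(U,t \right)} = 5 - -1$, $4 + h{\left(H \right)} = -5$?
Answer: $- \frac{146906}{5} \approx -29381.0$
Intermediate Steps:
$h{\left(H \right)} = -9$ ($h{\left(H \right)} = -4 - 5 = -9$)
$g{\left(U,t \right)} = 6$ ($g{\left(U,t \right)} = 5 + 1 = 6$)
$x{\left(z,l \right)} = \frac{6 - 3 z}{11 + l}$ ($x{\left(z,l \right)} = \frac{z \left(-3\right) + 6}{\left(5 + 6\right) + l} = \frac{- 3 z + 6}{11 + l} = \frac{6 - 3 z}{11 + l}$)
$x{\left(1,4 \right)} \left(-146906\right) = \frac{3 \left(2 - 1\right)}{11 + 4} \left(-146906\right) = \frac{3 \left(2 - 1\right)}{15} \left(-146906\right) = 3 \cdot \frac{1}{15} \cdot 1 \left(-146906\right) = \frac{1}{5} \left(-146906\right) = - \frac{146906}{5}$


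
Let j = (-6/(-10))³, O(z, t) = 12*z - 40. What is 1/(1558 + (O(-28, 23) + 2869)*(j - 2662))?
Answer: -125/829283689 ≈ -1.5073e-7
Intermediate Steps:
O(z, t) = -40 + 12*z
j = 27/125 (j = (-6*(-⅒))³ = (⅗)³ = 27/125 ≈ 0.21600)
1/(1558 + (O(-28, 23) + 2869)*(j - 2662)) = 1/(1558 + ((-40 + 12*(-28)) + 2869)*(27/125 - 2662)) = 1/(1558 + ((-40 - 336) + 2869)*(-332723/125)) = 1/(1558 + (-376 + 2869)*(-332723/125)) = 1/(1558 + 2493*(-332723/125)) = 1/(1558 - 829478439/125) = 1/(-829283689/125) = -125/829283689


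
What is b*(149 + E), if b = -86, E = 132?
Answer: -24166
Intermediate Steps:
b*(149 + E) = -86*(149 + 132) = -86*281 = -24166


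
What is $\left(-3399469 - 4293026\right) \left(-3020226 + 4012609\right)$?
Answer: $-7633901265585$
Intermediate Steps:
$\left(-3399469 - 4293026\right) \left(-3020226 + 4012609\right) = \left(-7692495\right) 992383 = -7633901265585$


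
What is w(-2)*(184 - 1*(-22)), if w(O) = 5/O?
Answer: -515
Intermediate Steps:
w(-2)*(184 - 1*(-22)) = (5/(-2))*(184 - 1*(-22)) = (5*(-1/2))*(184 + 22) = -5/2*206 = -515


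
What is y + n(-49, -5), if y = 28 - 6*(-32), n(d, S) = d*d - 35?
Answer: 2586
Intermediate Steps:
n(d, S) = -35 + d² (n(d, S) = d² - 35 = -35 + d²)
y = 220 (y = 28 + 192 = 220)
y + n(-49, -5) = 220 + (-35 + (-49)²) = 220 + (-35 + 2401) = 220 + 2366 = 2586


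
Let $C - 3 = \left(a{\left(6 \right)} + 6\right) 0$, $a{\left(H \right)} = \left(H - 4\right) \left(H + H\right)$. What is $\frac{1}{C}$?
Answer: $\frac{1}{3} \approx 0.33333$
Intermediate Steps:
$a{\left(H \right)} = 2 H \left(-4 + H\right)$ ($a{\left(H \right)} = \left(-4 + H\right) 2 H = 2 H \left(-4 + H\right)$)
$C = 3$ ($C = 3 + \left(2 \cdot 6 \left(-4 + 6\right) + 6\right) 0 = 3 + \left(2 \cdot 6 \cdot 2 + 6\right) 0 = 3 + \left(24 + 6\right) 0 = 3 + 30 \cdot 0 = 3 + 0 = 3$)
$\frac{1}{C} = \frac{1}{3}$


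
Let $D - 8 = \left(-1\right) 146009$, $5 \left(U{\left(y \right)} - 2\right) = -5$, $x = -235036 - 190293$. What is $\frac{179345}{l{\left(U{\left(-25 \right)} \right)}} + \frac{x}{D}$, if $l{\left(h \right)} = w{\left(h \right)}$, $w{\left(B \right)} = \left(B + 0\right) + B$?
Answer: $\frac{26185400003}{292002} \approx 89675.0$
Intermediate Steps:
$x = -425329$
$U{\left(y \right)} = 1$ ($U{\left(y \right)} = 2 + \frac{1}{5} \left(-5\right) = 2 - 1 = 1$)
$w{\left(B \right)} = 2 B$ ($w{\left(B \right)} = B + B = 2 B$)
$D = -146001$ ($D = 8 - 146009 = -146001$)
$l{\left(h \right)} = 2 h$
$\frac{179345}{l{\left(U{\left(-25 \right)} \right)}} + \frac{x}{D} = \frac{179345}{2 \cdot 1} - \frac{425329}{-146001} = \frac{179345}{2} - - \frac{425329}{146001} = 179345 \cdot \frac{1}{2} + \frac{425329}{146001} = \frac{179345}{2} + \frac{425329}{146001} = \frac{26185400003}{292002}$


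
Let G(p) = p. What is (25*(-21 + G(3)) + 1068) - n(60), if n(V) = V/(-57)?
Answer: 11762/19 ≈ 619.05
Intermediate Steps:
n(V) = -V/57 (n(V) = V*(-1/57) = -V/57)
(25*(-21 + G(3)) + 1068) - n(60) = (25*(-21 + 3) + 1068) - (-1)*60/57 = (25*(-18) + 1068) - 1*(-20/19) = (-450 + 1068) + 20/19 = 618 + 20/19 = 11762/19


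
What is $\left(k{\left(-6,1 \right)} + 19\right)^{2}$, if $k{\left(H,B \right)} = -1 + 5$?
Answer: $529$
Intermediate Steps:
$k{\left(H,B \right)} = 4$
$\left(k{\left(-6,1 \right)} + 19\right)^{2} = \left(4 + 19\right)^{2} = 23^{2} = 529$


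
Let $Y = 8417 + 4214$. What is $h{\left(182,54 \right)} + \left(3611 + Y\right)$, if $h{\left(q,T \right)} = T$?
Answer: $16296$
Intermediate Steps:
$Y = 12631$
$h{\left(182,54 \right)} + \left(3611 + Y\right) = 54 + \left(3611 + 12631\right) = 54 + 16242 = 16296$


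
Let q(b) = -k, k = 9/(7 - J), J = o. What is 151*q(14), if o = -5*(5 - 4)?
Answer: -453/4 ≈ -113.25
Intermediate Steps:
o = -5 (o = -5*1 = -5)
J = -5
k = 3/4 (k = 9/(7 - 1*(-5)) = 9/(7 + 5) = 9/12 = 9*(1/12) = 3/4 ≈ 0.75000)
q(b) = -3/4 (q(b) = -1*3/4 = -3/4)
151*q(14) = 151*(-3/4) = -453/4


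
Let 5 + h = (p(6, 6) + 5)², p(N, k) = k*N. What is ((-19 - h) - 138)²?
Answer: 3359889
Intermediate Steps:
p(N, k) = N*k
h = 1676 (h = -5 + (6*6 + 5)² = -5 + (36 + 5)² = -5 + 41² = -5 + 1681 = 1676)
((-19 - h) - 138)² = ((-19 - 1*1676) - 138)² = ((-19 - 1676) - 138)² = (-1695 - 138)² = (-1833)² = 3359889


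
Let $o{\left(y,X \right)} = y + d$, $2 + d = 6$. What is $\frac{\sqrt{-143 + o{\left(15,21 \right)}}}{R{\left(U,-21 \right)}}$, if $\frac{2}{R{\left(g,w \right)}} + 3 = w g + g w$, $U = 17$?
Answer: $- 717 i \sqrt{31} \approx - 3992.1 i$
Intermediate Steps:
$d = 4$ ($d = -2 + 6 = 4$)
$o{\left(y,X \right)} = 4 + y$ ($o{\left(y,X \right)} = y + 4 = 4 + y$)
$R{\left(g,w \right)} = \frac{2}{-3 + 2 g w}$ ($R{\left(g,w \right)} = \frac{2}{-3 + \left(w g + g w\right)} = \frac{2}{-3 + \left(g w + g w\right)} = \frac{2}{-3 + 2 g w}$)
$\frac{\sqrt{-143 + o{\left(15,21 \right)}}}{R{\left(U,-21 \right)}} = \frac{\sqrt{-143 + \left(4 + 15\right)}}{2 \frac{1}{-3 + 2 \cdot 17 \left(-21\right)}} = \frac{\sqrt{-143 + 19}}{2 \frac{1}{-3 - 714}} = \frac{\sqrt{-124}}{2 \frac{1}{-717}} = \frac{2 i \sqrt{31}}{2 \left(- \frac{1}{717}\right)} = \frac{2 i \sqrt{31}}{- \frac{2}{717}} = 2 i \sqrt{31} \left(- \frac{717}{2}\right) = - 717 i \sqrt{31}$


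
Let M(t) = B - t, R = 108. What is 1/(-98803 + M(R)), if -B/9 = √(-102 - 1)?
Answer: I/(-98911*I + 9*√103) ≈ -1.011e-5 + 9.3362e-9*I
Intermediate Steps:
B = -9*I*√103 (B = -9*√(-102 - 1) = -9*I*√103 ≈ -91.34*I)
M(t) = -t - 9*I*√103 (M(t) = -9*I*√103 - t = -t - 9*I*√103)
1/(-98803 + M(R)) = 1/(-98803 + (-1*108 - 9*I*√103)) = 1/(-98803 + (-108 - 9*I*√103)) = 1/(-98911 - 9*I*√103)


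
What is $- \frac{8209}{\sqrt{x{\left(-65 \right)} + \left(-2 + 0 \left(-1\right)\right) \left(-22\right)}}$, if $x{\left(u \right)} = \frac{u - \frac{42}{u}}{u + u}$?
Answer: $- \frac{533585 \sqrt{751966}}{375983} \approx -1230.7$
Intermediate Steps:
$x{\left(u \right)} = \frac{u - \frac{42}{u}}{2 u}$
$- \frac{8209}{\sqrt{x{\left(-65 \right)} + \left(-2 + 0 \left(-1\right)\right) \left(-22\right)}} = - \frac{8209}{\sqrt{\left(\frac{1}{2} - \frac{21}{4225}\right) + \left(-2 + 0 \left(-1\right)\right) \left(-22\right)}} = - \frac{8209}{\sqrt{\left(\frac{1}{2} - \frac{21}{4225}\right) + \left(-2 + 0\right) \left(-22\right)}} = - \frac{8209}{\sqrt{\left(\frac{1}{2} - \frac{21}{4225}\right) - -44}} = - \frac{8209}{\sqrt{\frac{4183}{8450} + 44}} = - \frac{8209}{\sqrt{\frac{375983}{8450}}} = - \frac{8209}{\frac{1}{130} \sqrt{751966}} = - 8209 \frac{65 \sqrt{751966}}{375983} = - \frac{533585 \sqrt{751966}}{375983}$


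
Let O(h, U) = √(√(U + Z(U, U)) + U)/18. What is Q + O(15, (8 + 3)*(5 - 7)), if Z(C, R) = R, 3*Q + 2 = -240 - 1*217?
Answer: -153 + √(-22 + 2*I*√11)/18 ≈ -152.96 + 0.26346*I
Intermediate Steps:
Q = -153 (Q = -⅔ + (-240 - 1*217)/3 = -⅔ + (-240 - 217)/3 = -⅔ + (⅓)*(-457) = -⅔ - 457/3 = -153)
O(h, U) = √(U + √2*√U)/18 (O(h, U) = √(√(U + U) + U)/18 = √(√(2*U) + U)*(1/18) = √(√2*√U + U)*(1/18) = √(U + √2*√U)*(1/18) = √(U + √2*√U)/18)
Q + O(15, (8 + 3)*(5 - 7)) = -153 + √((8 + 3)*(5 - 7) + √2*√((8 + 3)*(5 - 7)))/18 = -153 + √(11*(-2) + √2*√(11*(-2)))/18 = -153 + √(-22 + √2*√(-22))/18 = -153 + √(-22 + √2*(I*√22))/18 = -153 + √(-22 + 2*I*√11)/18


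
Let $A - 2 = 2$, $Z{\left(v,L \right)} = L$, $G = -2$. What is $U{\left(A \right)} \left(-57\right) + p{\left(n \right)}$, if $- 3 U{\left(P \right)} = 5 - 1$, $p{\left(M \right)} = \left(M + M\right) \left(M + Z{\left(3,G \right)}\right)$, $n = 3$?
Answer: $82$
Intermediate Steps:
$A = 4$ ($A = 2 + 2 = 4$)
$p{\left(M \right)} = 2 M \left(-2 + M\right)$ ($p{\left(M \right)} = \left(M + M\right) \left(M - 2\right) = 2 M \left(-2 + M\right)$)
$U{\left(P \right)} = - \frac{4}{3}$ ($U{\left(P \right)} = - \frac{5 - 1}{3} = \left(- \frac{1}{3}\right) 4 = - \frac{4}{3}$)
$U{\left(A \right)} \left(-57\right) + p{\left(n \right)} = \left(- \frac{4}{3}\right) \left(-57\right) + 2 \cdot 3 \left(-2 + 3\right) = 76 + 2 \cdot 3 \cdot 1 = 76 + 6 = 82$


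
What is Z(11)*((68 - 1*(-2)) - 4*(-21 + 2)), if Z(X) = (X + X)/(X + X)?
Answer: 146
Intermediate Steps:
Z(X) = 1 (Z(X) = (2*X)/((2*X)) = (2*X)*(1/(2*X)) = 1)
Z(11)*((68 - 1*(-2)) - 4*(-21 + 2)) = 1*((68 - 1*(-2)) - 4*(-21 + 2)) = 1*((68 + 2) - 4*(-19)) = 1*(70 + 76) = 1*146 = 146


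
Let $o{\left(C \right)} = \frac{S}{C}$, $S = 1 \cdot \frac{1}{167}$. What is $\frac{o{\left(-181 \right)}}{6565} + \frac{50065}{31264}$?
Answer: $\frac{9934911335311}{6204036132320} \approx 1.6014$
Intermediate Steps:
$S = \frac{1}{167}$ ($S = 1 \cdot \frac{1}{167} = \frac{1}{167} \approx 0.005988$)
$o{\left(C \right)} = \frac{1}{167 C}$
$\frac{o{\left(-181 \right)}}{6565} + \frac{50065}{31264} = \frac{\frac{1}{167} \frac{1}{-181}}{6565} + \frac{50065}{31264} = \frac{1}{167} \left(- \frac{1}{181}\right) \frac{1}{6565} + 50065 \cdot \frac{1}{31264} = \left(- \frac{1}{30227}\right) \frac{1}{6565} + \frac{50065}{31264} = - \frac{1}{198440255} + \frac{50065}{31264} = \frac{9934911335311}{6204036132320}$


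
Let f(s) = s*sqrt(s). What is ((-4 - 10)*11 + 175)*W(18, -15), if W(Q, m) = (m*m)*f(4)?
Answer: 37800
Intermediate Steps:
f(s) = s**(3/2)
W(Q, m) = 8*m**2 (W(Q, m) = (m*m)*4**(3/2) = m**2*8 = 8*m**2)
((-4 - 10)*11 + 175)*W(18, -15) = ((-4 - 10)*11 + 175)*(8*(-15)**2) = (-14*11 + 175)*(8*225) = (-154 + 175)*1800 = 21*1800 = 37800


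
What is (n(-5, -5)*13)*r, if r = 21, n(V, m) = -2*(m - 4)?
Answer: 4914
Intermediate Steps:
n(V, m) = 8 - 2*m (n(V, m) = -2*(-4 + m) = 8 - 2*m)
(n(-5, -5)*13)*r = ((8 - 2*(-5))*13)*21 = ((8 + 10)*13)*21 = (18*13)*21 = 234*21 = 4914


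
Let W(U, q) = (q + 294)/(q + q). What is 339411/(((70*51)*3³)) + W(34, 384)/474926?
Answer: 3438830798513/976599832320 ≈ 3.5212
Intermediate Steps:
W(U, q) = (294 + q)/(2*q) (W(U, q) = (294 + q)/((2*q)) = (294 + q)*(1/(2*q)) = (294 + q)/(2*q))
339411/(((70*51)*3³)) + W(34, 384)/474926 = 339411/(((70*51)*3³)) + ((½)*(294 + 384)/384)/474926 = 339411/((3570*27)) + ((½)*(1/384)*678)*(1/474926) = 339411/96390 + (113/128)*(1/474926) = 339411*(1/96390) + 113/60790528 = 113137/32130 + 113/60790528 = 3438830798513/976599832320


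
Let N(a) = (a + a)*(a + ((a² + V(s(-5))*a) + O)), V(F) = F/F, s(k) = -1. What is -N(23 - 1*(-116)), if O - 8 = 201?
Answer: -5506624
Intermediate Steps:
O = 209 (O = 8 + 201 = 209)
V(F) = 1
N(a) = 2*a*(209 + a² + 2*a) (N(a) = (a + a)*(a + ((a² + 1*a) + 209)) = (2*a)*(a + ((a² + a) + 209)) = (2*a)*(a + ((a + a²) + 209)) = (2*a)*(a + (209 + a + a²)) = (2*a)*(209 + a² + 2*a) = 2*a*(209 + a² + 2*a))
-N(23 - 1*(-116)) = -2*(23 - 1*(-116))*(209 + (23 - 1*(-116))² + 2*(23 - 1*(-116))) = -2*(23 + 116)*(209 + (23 + 116)² + 2*(23 + 116)) = -2*139*(209 + 139² + 2*139) = -2*139*(209 + 19321 + 278) = -2*139*19808 = -1*5506624 = -5506624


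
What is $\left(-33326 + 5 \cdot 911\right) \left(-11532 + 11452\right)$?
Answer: $2301680$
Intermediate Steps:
$\left(-33326 + 5 \cdot 911\right) \left(-11532 + 11452\right) = \left(-33326 + 4555\right) \left(-80\right) = \left(-28771\right) \left(-80\right) = 2301680$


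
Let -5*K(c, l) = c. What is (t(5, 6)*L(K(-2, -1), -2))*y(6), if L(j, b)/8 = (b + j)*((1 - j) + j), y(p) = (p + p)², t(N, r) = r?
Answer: -55296/5 ≈ -11059.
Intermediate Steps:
K(c, l) = -c/5
y(p) = 4*p² (y(p) = (2*p)² = 4*p²)
L(j, b) = 8*b + 8*j (L(j, b) = 8*((b + j)*((1 - j) + j)) = 8*((b + j)*1) = 8*(b + j) = 8*b + 8*j)
(t(5, 6)*L(K(-2, -1), -2))*y(6) = (6*(8*(-2) + 8*(-⅕*(-2))))*(4*6²) = (6*(-16 + 8*(⅖)))*(4*36) = (6*(-16 + 16/5))*144 = (6*(-64/5))*144 = -384/5*144 = -55296/5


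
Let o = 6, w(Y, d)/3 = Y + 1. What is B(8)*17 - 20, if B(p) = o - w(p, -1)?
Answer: -377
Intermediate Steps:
w(Y, d) = 3 + 3*Y (w(Y, d) = 3*(Y + 1) = 3*(1 + Y) = 3 + 3*Y)
B(p) = 3 - 3*p (B(p) = 6 - (3 + 3*p) = 6 + (-3 - 3*p) = 3 - 3*p)
B(8)*17 - 20 = (3 - 3*8)*17 - 20 = (3 - 24)*17 - 20 = -21*17 - 20 = -357 - 20 = -377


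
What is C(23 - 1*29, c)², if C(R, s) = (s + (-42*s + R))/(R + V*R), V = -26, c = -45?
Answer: 375769/2500 ≈ 150.31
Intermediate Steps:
C(R, s) = -(R - 41*s)/(25*R) (C(R, s) = (s + (-42*s + R))/(R - 26*R) = (s + (R - 42*s))/((-25*R)) = (R - 41*s)*(-1/(25*R)) = -(R - 41*s)/(25*R))
C(23 - 1*29, c)² = ((-(23 - 1*29) + 41*(-45))/(25*(23 - 1*29)))² = ((-(23 - 29) - 1845)/(25*(23 - 29)))² = ((1/25)*(-1*(-6) - 1845)/(-6))² = ((1/25)*(-⅙)*(6 - 1845))² = ((1/25)*(-⅙)*(-1839))² = (613/50)² = 375769/2500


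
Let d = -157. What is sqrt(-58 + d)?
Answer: I*sqrt(215) ≈ 14.663*I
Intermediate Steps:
sqrt(-58 + d) = sqrt(-58 - 157) = sqrt(-215) = I*sqrt(215)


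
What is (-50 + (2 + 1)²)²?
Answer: 1681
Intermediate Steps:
(-50 + (2 + 1)²)² = (-50 + 3²)² = (-50 + 9)² = (-41)² = 1681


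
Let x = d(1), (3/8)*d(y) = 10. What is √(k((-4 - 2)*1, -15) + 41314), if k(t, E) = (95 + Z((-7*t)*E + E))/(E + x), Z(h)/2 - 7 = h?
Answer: √50485645/35 ≈ 203.01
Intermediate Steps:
d(y) = 80/3 (d(y) = (8/3)*10 = 80/3)
x = 80/3 ≈ 26.667
Z(h) = 14 + 2*h
k(t, E) = (109 + 2*E - 14*E*t)/(80/3 + E) (k(t, E) = (95 + (14 + 2*((-7*t)*E + E)))/(E + 80/3) = (95 + (14 + 2*(-7*E*t + E)))/(80/3 + E) = (95 + (14 + 2*(E - 7*E*t)))/(80/3 + E) = (95 + (14 + (2*E - 14*E*t)))/(80/3 + E) = (95 + (14 + 2*E - 14*E*t))/(80/3 + E) = (109 + 2*E - 14*E*t)/(80/3 + E))
√(k((-4 - 2)*1, -15) + 41314) = √(3*(109 - 2*(-15)*(-1 + 7*((-4 - 2)*1)))/(80 + 3*(-15)) + 41314) = √(3*(109 - 2*(-15)*(-1 + 7*(-6*1)))/(80 - 45) + 41314) = √(3*(109 - 2*(-15)*(-1 + 7*(-6)))/35 + 41314) = √(3*(1/35)*(109 - 2*(-15)*(-1 - 42)) + 41314) = √(3*(1/35)*(109 - 2*(-15)*(-43)) + 41314) = √(3*(1/35)*(109 - 1290) + 41314) = √(3*(1/35)*(-1181) + 41314) = √(-3543/35 + 41314) = √(1442447/35) = √50485645/35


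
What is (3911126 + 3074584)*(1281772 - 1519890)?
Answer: -1663423293780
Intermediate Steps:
(3911126 + 3074584)*(1281772 - 1519890) = 6985710*(-238118) = -1663423293780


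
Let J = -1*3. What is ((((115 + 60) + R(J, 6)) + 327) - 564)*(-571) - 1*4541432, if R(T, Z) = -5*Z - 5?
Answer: -4486045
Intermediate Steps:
J = -3
R(T, Z) = -5 - 5*Z
((((115 + 60) + R(J, 6)) + 327) - 564)*(-571) - 1*4541432 = ((((115 + 60) + (-5 - 5*6)) + 327) - 564)*(-571) - 1*4541432 = (((175 + (-5 - 30)) + 327) - 564)*(-571) - 4541432 = (((175 - 35) + 327) - 564)*(-571) - 4541432 = ((140 + 327) - 564)*(-571) - 4541432 = (467 - 564)*(-571) - 4541432 = -97*(-571) - 4541432 = 55387 - 4541432 = -4486045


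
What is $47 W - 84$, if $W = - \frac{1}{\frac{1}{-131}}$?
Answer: $6073$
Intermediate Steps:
$W = 131$ ($W = - \frac{1}{- \frac{1}{131}} = \left(-1\right) \left(-131\right) = 131$)
$47 W - 84 = 47 \cdot 131 - 84 = 6157 - 84 = 6073$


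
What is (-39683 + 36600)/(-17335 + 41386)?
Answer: -3083/24051 ≈ -0.12819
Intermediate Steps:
(-39683 + 36600)/(-17335 + 41386) = -3083/24051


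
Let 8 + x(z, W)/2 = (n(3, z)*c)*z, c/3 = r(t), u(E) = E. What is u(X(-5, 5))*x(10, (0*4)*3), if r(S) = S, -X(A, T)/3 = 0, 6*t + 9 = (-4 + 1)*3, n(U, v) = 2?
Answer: 0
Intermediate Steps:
t = -3 (t = -3/2 + ((-4 + 1)*3)/6 = -3/2 + (-3*3)/6 = -3/2 + (⅙)*(-9) = -3/2 - 3/2 = -3)
X(A, T) = 0 (X(A, T) = -3*0 = 0)
c = -9 (c = 3*(-3) = -9)
x(z, W) = -16 - 36*z (x(z, W) = -16 + 2*((2*(-9))*z) = -16 + 2*(-18*z) = -16 - 36*z)
u(X(-5, 5))*x(10, (0*4)*3) = 0*(-16 - 36*10) = 0*(-16 - 360) = 0*(-376) = 0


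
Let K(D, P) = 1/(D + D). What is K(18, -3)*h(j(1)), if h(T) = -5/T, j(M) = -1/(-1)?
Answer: -5/36 ≈ -0.13889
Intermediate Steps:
j(M) = 1 (j(M) = -1*(-1) = 1)
K(D, P) = 1/(2*D)
K(18, -3)*h(j(1)) = ((1/2)/18)*(-5/1) = ((1/2)*(1/18))*(-5*1) = (1/36)*(-5) = -5/36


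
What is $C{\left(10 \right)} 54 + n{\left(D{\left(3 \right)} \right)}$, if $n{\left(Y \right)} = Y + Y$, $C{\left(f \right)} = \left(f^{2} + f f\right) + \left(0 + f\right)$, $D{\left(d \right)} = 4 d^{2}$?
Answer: $11412$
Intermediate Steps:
$C{\left(f \right)} = f + 2 f^{2}$ ($C{\left(f \right)} = \left(f^{2} + f^{2}\right) + f = 2 f^{2} + f = f + 2 f^{2}$)
$n{\left(Y \right)} = 2 Y$
$C{\left(10 \right)} 54 + n{\left(D{\left(3 \right)} \right)} = 10 \left(1 + 2 \cdot 10\right) 54 + 2 \cdot 4 \cdot 3^{2} = 10 \left(1 + 20\right) 54 + 2 \cdot 4 \cdot 9 = 10 \cdot 21 \cdot 54 + 2 \cdot 36 = 210 \cdot 54 + 72 = 11340 + 72 = 11412$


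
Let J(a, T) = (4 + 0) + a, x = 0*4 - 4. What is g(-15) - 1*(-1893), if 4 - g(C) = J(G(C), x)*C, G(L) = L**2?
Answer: 5332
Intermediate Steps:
x = -4 (x = 0 - 4 = -4)
J(a, T) = 4 + a
g(C) = 4 - C*(4 + C**2) (g(C) = 4 - (4 + C**2)*C = 4 - C*(4 + C**2))
g(-15) - 1*(-1893) = (4 - 1*(-15)*(4 + (-15)**2)) - 1*(-1893) = (4 - 1*(-15)*(4 + 225)) + 1893 = (4 - 1*(-15)*229) + 1893 = (4 + 3435) + 1893 = 3439 + 1893 = 5332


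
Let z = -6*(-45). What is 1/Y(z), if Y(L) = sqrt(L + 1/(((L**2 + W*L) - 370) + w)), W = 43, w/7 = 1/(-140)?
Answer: sqrt(10887709530)/1714550 ≈ 0.060858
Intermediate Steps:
w = -1/20 (w = 7/(-140) = 7*(-1/140) = -1/20 ≈ -0.050000)
z = 270
Y(L) = sqrt(L + 1/(-7401/20 + L**2 + 43*L)) (Y(L) = sqrt(L + 1/(((L**2 + 43*L) - 370) - 1/20)) = sqrt(L + 1/((-370 + L**2 + 43*L) - 1/20)) = sqrt(L + 1/(-7401/20 + L**2 + 43*L)))
1/Y(z) = 1/(sqrt((20 + 270*(-7401 + 20*270**2 + 860*270))/(-7401 + 20*270**2 + 860*270))) = 1/(sqrt((20 + 270*(-7401 + 20*72900 + 232200))/(-7401 + 20*72900 + 232200))) = 1/(sqrt((20 + 270*(-7401 + 1458000 + 232200))/(-7401 + 1458000 + 232200))) = 1/(sqrt((20 + 270*1682799)/1682799)) = 1/(sqrt((20 + 454355730)/1682799)) = 1/(sqrt((1/1682799)*454355750)) = 1/(sqrt(454355750/1682799)) = 1/(265*sqrt(10887709530)/1682799) = sqrt(10887709530)/1714550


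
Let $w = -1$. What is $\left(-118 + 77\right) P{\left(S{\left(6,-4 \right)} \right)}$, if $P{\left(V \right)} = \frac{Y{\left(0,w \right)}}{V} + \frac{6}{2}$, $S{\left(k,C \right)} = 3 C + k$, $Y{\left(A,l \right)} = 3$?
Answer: $- \frac{205}{2} \approx -102.5$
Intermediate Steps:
$S{\left(k,C \right)} = k + 3 C$
$P{\left(V \right)} = 3 + \frac{3}{V}$ ($P{\left(V \right)} = \frac{3}{V} + \frac{6}{2} = \frac{3}{V} + 6 \cdot \frac{1}{2} = \frac{3}{V} + 3 = 3 + \frac{3}{V}$)
$\left(-118 + 77\right) P{\left(S{\left(6,-4 \right)} \right)} = \left(-118 + 77\right) \left(3 + \frac{3}{6 + 3 \left(-4\right)}\right) = - 41 \left(3 + \frac{3}{6 - 12}\right) = - 41 \left(3 + \frac{3}{-6}\right) = - 41 \left(3 + 3 \left(- \frac{1}{6}\right)\right) = - 41 \left(3 - \frac{1}{2}\right) = \left(-41\right) \frac{5}{2} = - \frac{205}{2}$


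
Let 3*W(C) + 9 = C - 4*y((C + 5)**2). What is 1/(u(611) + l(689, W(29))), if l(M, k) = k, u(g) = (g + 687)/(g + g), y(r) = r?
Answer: -1833/2811097 ≈ -0.00065206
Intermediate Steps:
u(g) = (687 + g)/(2*g) (u(g) = (687 + g)/((2*g)) = (687 + g)*(1/(2*g)) = (687 + g)/(2*g))
W(C) = -3 - 4*(5 + C)**2/3 + C/3 (W(C) = -3 + (C - 4*(C + 5)**2)/3 = -3 + (C - 4*(5 + C)**2)/3 = -3 + (-4*(5 + C)**2/3 + C/3) = -3 - 4*(5 + C)**2/3 + C/3)
1/(u(611) + l(689, W(29))) = 1/((1/2)*(687 + 611)/611 + (-3 - 4*(5 + 29)**2/3 + (1/3)*29)) = 1/((1/2)*(1/611)*1298 + (-3 - 4/3*34**2 + 29/3)) = 1/(649/611 + (-3 - 4/3*1156 + 29/3)) = 1/(649/611 + (-3 - 4624/3 + 29/3)) = 1/(649/611 - 4604/3) = 1/(-2811097/1833) = -1833/2811097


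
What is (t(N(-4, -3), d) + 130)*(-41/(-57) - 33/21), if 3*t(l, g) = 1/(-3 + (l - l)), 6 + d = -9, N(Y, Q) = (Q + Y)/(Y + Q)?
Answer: -56780/513 ≈ -110.68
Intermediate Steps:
N(Y, Q) = 1 (N(Y, Q) = (Q + Y)/(Q + Y) = 1)
d = -15 (d = -6 - 9 = -15)
t(l, g) = -1/9 (t(l, g) = 1/(3*(-3 + (l - l))) = 1/(3*(-3 + 0)) = (1/3)/(-3) = (1/3)*(-1/3) = -1/9)
(t(N(-4, -3), d) + 130)*(-41/(-57) - 33/21) = (-1/9 + 130)*(-41/(-57) - 33/21) = 1169*(-41*(-1/57) - 33*1/21)/9 = 1169*(41/57 - 11/7)/9 = (1169/9)*(-340/399) = -56780/513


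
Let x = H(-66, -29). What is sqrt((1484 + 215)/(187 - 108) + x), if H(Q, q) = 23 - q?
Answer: sqrt(458753)/79 ≈ 8.5736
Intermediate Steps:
x = 52 (x = 23 - 1*(-29) = 23 + 29 = 52)
sqrt((1484 + 215)/(187 - 108) + x) = sqrt((1484 + 215)/(187 - 108) + 52) = sqrt(1699/79 + 52) = sqrt(5807/79) = sqrt(458753)/79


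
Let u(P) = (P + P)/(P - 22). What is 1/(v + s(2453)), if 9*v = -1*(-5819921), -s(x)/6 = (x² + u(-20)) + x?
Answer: -63/2234693149 ≈ -2.8192e-8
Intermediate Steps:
u(P) = 2*P/(-22 + P) (u(P) = (2*P)/(-22 + P) = 2*P/(-22 + P))
s(x) = -40/7 - 6*x - 6*x² (s(x) = -6*((x² + 2*(-20)/(-22 - 20)) + x) = -6*((x² + 2*(-20)/(-42)) + x) = -6*((x² + 2*(-20)*(-1/42)) + x) = -6*((x² + 20/21) + x) = -6*((20/21 + x²) + x) = -6*(20/21 + x + x²) = -40/7 - 6*x - 6*x²)
v = 5819921/9 (v = (-1*(-5819921))/9 = (⅑)*5819921 = 5819921/9 ≈ 6.4666e+5)
1/(v + s(2453)) = 1/(5819921/9 + (-40/7 - 6*2453 - 6*2453²)) = 1/(5819921/9 + (-40/7 - 14718 - 6*6017209)) = 1/(5819921/9 + (-40/7 - 14718 - 36103254)) = 1/(5819921/9 - 252825844/7) = 1/(-2234693149/63) = -63/2234693149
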